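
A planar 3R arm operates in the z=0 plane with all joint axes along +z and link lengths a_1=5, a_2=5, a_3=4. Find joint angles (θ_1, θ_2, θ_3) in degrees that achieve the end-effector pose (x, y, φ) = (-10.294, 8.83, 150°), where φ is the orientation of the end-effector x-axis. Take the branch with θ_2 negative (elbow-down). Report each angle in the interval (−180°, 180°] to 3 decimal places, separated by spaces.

150.005 -30.011 30.006

wrist centre = target − a_3·(cos φ, sin φ) = (-6.8299, 6.8300)
cos θ_2 = (93.2964−5²−5²)/(2·5·5) = 0.8659; θ_2 = -30.0111° (elbow-down)
β = atan2(6.8300,-6.8299) = 134.9996°; ψ = atan2(-2.5008,9.3296) = -15.0056°
θ_1 = β − ψ = 150.0051°
θ_3 = φ − θ_1 − θ_2 = 30.0060° (wrapped to (-180°,180°])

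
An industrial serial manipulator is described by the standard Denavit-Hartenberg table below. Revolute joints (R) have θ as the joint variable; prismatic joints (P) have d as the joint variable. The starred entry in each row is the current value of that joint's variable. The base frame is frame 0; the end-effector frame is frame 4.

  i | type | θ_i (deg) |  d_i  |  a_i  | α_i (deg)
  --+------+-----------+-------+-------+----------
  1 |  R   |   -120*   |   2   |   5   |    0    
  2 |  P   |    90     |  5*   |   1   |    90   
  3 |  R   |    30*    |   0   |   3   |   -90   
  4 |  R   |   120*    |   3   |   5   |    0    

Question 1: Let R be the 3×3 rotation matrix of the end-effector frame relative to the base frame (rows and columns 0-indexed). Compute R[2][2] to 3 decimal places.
0.866

End-effector z-axis (col 2 of R) = (-0.4330,0.2500,0.8660)
R[2][2] = 0.8660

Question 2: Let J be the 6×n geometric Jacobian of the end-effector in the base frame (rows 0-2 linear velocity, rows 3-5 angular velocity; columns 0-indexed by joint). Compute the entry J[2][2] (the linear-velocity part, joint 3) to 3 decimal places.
-1.067

axis z_2 = (-0.5000,-0.8660,0.0000); lever o_n−o_2 = (1.2410,4.2835,2.8481)
cross product → J_v[:, 2] = (-2.4665,1.4240,-1.0670)
J_ω[:, 2] = z_2
entry J[2][2] = -1.0670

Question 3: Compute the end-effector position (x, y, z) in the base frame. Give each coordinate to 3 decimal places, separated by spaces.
after link 1: o_1 = (-2.5000, -4.3301, 2.0000)
after link 2: o_2 = (-1.6340, -4.8301, 7.0000)
after link 3: o_3 = (0.6160, -6.1292, 8.5000)
after link 4: o_4 = (-0.3929, -0.5466, 9.8481)

-0.393 -0.547 9.848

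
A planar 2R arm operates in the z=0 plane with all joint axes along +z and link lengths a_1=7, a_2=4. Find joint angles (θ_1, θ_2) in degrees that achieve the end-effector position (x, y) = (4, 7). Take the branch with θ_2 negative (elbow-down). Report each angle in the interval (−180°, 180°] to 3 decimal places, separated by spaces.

90.000 -90.000

cos θ_2 = (65.0000−7²−4²)/(2·7·4) = 0.0000; θ_2 = -90.0000° (elbow-down)
β = atan2(7.0000,4.0000) = 60.2551°; ψ = atan2(-4.0000,7.0000) = -29.7449°
θ_1 = β − ψ = 90.0000°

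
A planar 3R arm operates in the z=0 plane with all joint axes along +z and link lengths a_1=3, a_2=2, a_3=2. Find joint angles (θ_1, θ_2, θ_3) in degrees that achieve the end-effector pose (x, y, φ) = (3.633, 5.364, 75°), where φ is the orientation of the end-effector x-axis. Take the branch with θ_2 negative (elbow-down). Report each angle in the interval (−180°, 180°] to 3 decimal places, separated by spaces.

65.535 -45.001 54.466

wrist centre = target − a_3·(cos φ, sin φ) = (3.1154, 3.4321)
cos θ_2 = (21.4851−3²−2²)/(2·3·2) = 0.7071; θ_2 = -45.0011° (elbow-down)
β = atan2(3.4321,3.1154) = 47.7700°; ψ = atan2(-1.4142,4.4142) = -17.7647°
θ_1 = β − ψ = 65.5347°
θ_3 = φ − θ_1 − θ_2 = 54.4664° (wrapped to (-180°,180°])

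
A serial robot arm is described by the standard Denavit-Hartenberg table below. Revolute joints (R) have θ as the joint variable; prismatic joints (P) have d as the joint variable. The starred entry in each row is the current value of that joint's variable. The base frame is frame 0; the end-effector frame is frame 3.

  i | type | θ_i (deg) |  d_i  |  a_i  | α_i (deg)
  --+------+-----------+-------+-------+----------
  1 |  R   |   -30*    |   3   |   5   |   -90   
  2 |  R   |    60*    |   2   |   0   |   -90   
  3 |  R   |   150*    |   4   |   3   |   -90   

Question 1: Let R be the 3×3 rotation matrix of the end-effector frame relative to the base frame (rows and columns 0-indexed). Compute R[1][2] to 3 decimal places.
0.875

End-effector z-axis (col 2 of R) = (0.2165,0.8750,0.4330)
R[1][2] = 0.8750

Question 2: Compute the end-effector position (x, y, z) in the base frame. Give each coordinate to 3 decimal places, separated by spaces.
after link 1: o_1 = (4.3301, -2.5000, 3.0000)
after link 2: o_2 = (5.3301, -0.7679, 3.0000)
after link 3: o_3 = (0.4551, 0.3146, 3.2500)

0.455 0.315 3.250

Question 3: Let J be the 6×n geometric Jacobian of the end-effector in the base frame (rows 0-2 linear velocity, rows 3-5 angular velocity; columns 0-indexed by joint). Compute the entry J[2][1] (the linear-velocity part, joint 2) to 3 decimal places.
axis z_1 = (0.5000,0.8660,0.0000); lever o_n−o_1 = (-3.8750,2.8146,0.2500)
cross product → J_v[:, 1] = (0.2165,-0.1250,4.7631)
J_ω[:, 1] = z_1
entry J[2][1] = 4.7631

4.763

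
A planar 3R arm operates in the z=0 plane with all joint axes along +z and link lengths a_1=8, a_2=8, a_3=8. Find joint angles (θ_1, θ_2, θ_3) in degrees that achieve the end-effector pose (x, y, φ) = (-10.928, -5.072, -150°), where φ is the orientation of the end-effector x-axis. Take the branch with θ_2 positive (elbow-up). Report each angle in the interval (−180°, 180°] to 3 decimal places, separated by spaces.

wrist centre = target − a_3·(cos φ, sin φ) = (-3.9998, -1.0720)
cos θ_2 = (17.1476−8²−8²)/(2·8·8) = -0.8660; θ_2 = 150.0011° (elbow-up)
β = atan2(-1.0720,-3.9998) = -164.9966°; ψ = atan2(3.9999,1.0717) = 75.0005°
θ_1 = β − ψ = -239.9971°
θ_3 = φ − θ_1 − θ_2 = -60.0040° (wrapped to (-180°,180°])

120.003 150.001 -60.004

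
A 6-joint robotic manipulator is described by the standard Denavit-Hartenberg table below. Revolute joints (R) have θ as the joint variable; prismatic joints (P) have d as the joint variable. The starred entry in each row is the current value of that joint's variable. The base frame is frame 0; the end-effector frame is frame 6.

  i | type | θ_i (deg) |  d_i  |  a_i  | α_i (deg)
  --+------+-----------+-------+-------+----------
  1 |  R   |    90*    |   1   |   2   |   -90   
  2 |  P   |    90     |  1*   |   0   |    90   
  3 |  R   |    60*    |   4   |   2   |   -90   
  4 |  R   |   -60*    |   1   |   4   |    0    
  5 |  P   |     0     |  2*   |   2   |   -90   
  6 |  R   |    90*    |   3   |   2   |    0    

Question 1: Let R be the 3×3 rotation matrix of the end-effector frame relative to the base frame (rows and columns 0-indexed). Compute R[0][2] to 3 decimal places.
-0.750

End-effector z-axis (col 2 of R) = (-0.7500,-0.5000,-0.4330)
R[0][2] = -0.7500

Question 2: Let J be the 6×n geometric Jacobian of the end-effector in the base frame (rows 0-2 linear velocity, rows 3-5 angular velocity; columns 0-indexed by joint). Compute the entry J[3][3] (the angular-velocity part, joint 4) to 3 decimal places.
axis z_3 = (-0.5000,0.0000,0.8660); lever o_n−o_3 = (-5.3481,3.6962,-1.9330)
cross product → J_v[:, 3] = (-3.2010,-5.5981,-1.8481)
J_ω[:, 3] = z_3
entry J[3][3] = -0.5000

-0.500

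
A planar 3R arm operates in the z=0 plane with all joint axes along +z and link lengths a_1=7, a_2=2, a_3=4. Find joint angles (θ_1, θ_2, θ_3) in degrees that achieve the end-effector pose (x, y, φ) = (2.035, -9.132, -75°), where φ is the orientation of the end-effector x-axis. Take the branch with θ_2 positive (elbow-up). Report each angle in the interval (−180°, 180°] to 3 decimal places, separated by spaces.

wrist centre = target − a_3·(cos φ, sin φ) = (0.9997, -5.2683)
cos θ_2 = (28.7544−7²−2²)/(2·7·2) = -0.8659; θ_2 = 149.9873° (elbow-up)
β = atan2(-5.2683,0.9997) = -79.2552°; ψ = atan2(1.0004,5.2682) = 10.7520°
θ_1 = β − ψ = -90.0072°
θ_3 = φ − θ_1 − θ_2 = -134.9801° (wrapped to (-180°,180°])

-90.007 149.987 -134.980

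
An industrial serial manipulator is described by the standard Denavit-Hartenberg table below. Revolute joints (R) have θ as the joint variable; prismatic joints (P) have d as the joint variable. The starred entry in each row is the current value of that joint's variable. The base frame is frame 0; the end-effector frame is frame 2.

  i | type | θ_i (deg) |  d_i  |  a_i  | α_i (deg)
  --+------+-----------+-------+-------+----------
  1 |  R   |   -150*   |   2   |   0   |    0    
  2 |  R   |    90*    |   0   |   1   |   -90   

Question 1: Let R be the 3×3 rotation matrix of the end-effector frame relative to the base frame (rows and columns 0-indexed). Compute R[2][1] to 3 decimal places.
-1.000

End-effector y-axis (col 1 of R) = (0.0000,0.0000,-1.0000)
R[2][1] = -1.0000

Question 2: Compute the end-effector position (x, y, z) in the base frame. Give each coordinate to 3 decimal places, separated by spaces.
0.500 -0.866 2.000

after link 1: o_1 = (0.0000, 0.0000, 2.0000)
after link 2: o_2 = (0.5000, -0.8660, 2.0000)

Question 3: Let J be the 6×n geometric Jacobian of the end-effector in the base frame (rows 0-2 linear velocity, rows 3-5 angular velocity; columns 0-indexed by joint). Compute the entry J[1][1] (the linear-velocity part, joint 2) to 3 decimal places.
0.500

axis z_1 = (0.0000,0.0000,1.0000); lever o_n−o_1 = (0.5000,-0.8660,0.0000)
cross product → J_v[:, 1] = (0.8660,0.5000,-0.0000)
J_ω[:, 1] = z_1
entry J[1][1] = 0.5000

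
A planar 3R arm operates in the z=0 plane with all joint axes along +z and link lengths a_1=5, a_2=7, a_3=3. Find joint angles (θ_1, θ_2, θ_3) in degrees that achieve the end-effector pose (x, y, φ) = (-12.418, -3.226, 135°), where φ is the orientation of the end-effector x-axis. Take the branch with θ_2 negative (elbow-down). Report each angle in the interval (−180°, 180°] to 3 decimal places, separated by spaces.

wrist centre = target − a_3·(cos φ, sin φ) = (-10.2967, -5.3473)
cos θ_2 = (134.6154−5²−7²)/(2·5·7) = 0.8659; θ_2 = -30.0104° (elbow-down)
β = atan2(-5.3473,-10.2967) = -152.5560°; ψ = atan2(-3.5011,11.0615) = -17.5631°
θ_1 = β − ψ = -134.9929°
θ_3 = φ − θ_1 − θ_2 = -59.9967° (wrapped to (-180°,180°])

-134.993 -30.010 -59.997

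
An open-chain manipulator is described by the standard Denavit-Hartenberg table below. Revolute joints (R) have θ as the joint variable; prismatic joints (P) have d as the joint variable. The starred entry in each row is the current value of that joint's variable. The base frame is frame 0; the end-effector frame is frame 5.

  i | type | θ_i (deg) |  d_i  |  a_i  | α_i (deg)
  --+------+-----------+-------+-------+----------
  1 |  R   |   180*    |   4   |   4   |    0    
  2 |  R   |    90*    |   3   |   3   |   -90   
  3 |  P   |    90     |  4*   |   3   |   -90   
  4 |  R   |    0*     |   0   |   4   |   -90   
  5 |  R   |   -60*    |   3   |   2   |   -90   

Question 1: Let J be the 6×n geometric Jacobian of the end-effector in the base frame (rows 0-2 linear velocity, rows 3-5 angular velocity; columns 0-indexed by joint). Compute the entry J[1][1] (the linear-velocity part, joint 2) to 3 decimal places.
axis z_1 = (0.0000,0.0000,1.0000); lever o_n−o_1 = (1.0000,-1.2679,-5.0000)
cross product → J_v[:, 1] = (1.2679,1.0000,-0.0000)
J_ω[:, 1] = z_1
entry J[1][1] = 1.0000

1.000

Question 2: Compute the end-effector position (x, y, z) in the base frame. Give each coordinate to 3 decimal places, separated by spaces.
-3.000 -1.268 -1.000

after link 1: o_1 = (-4.0000, 0.0000, 4.0000)
after link 2: o_2 = (-4.0000, -3.0000, 7.0000)
after link 3: o_3 = (-0.0000, -3.0000, 4.0000)
after link 4: o_4 = (-0.0000, -3.0000, 0.0000)
after link 5: o_5 = (-3.0000, -1.2679, -1.0000)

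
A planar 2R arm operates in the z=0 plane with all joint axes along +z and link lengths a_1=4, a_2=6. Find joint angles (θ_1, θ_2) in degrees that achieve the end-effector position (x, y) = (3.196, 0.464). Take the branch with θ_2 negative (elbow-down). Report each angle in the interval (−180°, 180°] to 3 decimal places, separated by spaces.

120.002 -150.003

cos θ_2 = (10.4297−4²−6²)/(2·4·6) = -0.8660; θ_2 = -150.0026° (elbow-down)
β = atan2(0.4640,3.1960) = 8.2606°; ψ = atan2(-2.9998,-1.1963) = -111.7418°
θ_1 = β − ψ = 120.0023°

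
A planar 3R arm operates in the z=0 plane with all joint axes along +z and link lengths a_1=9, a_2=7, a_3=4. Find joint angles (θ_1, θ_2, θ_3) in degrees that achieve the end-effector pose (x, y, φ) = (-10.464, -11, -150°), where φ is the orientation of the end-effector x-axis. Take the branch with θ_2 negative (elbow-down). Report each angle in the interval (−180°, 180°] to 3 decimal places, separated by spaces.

wrist centre = target − a_3·(cos φ, sin φ) = (-6.9999, -9.0000)
cos θ_2 = (129.9986−9²−7²)/(2·9·7) = -0.0000; θ_2 = -90.0006° (elbow-down)
β = atan2(-9.0000,-6.9999) = -127.8746°; ψ = atan2(-7.0000,8.9999) = -37.8752°
θ_1 = β − ψ = -89.9994°
θ_3 = φ − θ_1 − θ_2 = 30.0000° (wrapped to (-180°,180°])

-89.999 -90.001 30.000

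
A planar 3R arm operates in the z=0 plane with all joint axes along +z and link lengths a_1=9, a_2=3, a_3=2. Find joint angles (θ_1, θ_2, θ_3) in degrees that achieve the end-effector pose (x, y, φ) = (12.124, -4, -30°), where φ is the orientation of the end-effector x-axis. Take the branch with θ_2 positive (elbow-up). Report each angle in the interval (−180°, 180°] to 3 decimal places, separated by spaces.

wrist centre = target − a_3·(cos φ, sin φ) = (10.3919, -3.0000)
cos θ_2 = (116.9926−9²−3²)/(2·9·3) = 0.4999; θ_2 = 60.0091° (elbow-up)
β = atan2(-3.0000,10.3919) = -16.1026°; ψ = atan2(2.5983,10.4996) = 13.8996°
θ_1 = β − ψ = -30.0023°
θ_3 = φ − θ_1 − θ_2 = -60.0068° (wrapped to (-180°,180°])

-30.002 60.009 -60.007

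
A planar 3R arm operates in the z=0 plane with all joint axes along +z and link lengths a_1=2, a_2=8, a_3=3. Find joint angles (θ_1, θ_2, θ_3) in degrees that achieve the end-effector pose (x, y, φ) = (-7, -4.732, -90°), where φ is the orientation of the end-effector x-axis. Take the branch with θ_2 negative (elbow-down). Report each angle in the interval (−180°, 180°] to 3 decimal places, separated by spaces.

-60.000 -120.000 90.000

wrist centre = target − a_3·(cos φ, sin φ) = (-7.0000, -1.7320)
cos θ_2 = (51.9998−2²−8²)/(2·2·8) = -0.5000; θ_2 = -120.0004° (elbow-down)
β = atan2(-1.7320,-7.0000) = -166.1025°; ψ = atan2(-6.9282,-2.0000) = -106.1025°
θ_1 = β − ψ = -60.0000°
θ_3 = φ − θ_1 − θ_2 = 90.0004° (wrapped to (-180°,180°])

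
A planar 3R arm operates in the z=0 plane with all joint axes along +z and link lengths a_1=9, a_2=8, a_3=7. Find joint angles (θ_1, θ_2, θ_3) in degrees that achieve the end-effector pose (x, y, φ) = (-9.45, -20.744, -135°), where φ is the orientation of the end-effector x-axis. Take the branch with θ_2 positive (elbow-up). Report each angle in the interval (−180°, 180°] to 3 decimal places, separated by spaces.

wrist centre = target − a_3·(cos φ, sin φ) = (-4.5003, -15.7943)
cos θ_2 = (269.7107−9²−8²)/(2·9·8) = 0.8660; θ_2 = 29.9976° (elbow-up)
β = atan2(-15.7943,-4.5003) = -105.9038°; ψ = atan2(3.9997,15.9284) = 14.0959°
θ_1 = β − ψ = -119.9997°
θ_3 = φ − θ_1 − θ_2 = -44.9979° (wrapped to (-180°,180°])

-120.000 29.998 -44.998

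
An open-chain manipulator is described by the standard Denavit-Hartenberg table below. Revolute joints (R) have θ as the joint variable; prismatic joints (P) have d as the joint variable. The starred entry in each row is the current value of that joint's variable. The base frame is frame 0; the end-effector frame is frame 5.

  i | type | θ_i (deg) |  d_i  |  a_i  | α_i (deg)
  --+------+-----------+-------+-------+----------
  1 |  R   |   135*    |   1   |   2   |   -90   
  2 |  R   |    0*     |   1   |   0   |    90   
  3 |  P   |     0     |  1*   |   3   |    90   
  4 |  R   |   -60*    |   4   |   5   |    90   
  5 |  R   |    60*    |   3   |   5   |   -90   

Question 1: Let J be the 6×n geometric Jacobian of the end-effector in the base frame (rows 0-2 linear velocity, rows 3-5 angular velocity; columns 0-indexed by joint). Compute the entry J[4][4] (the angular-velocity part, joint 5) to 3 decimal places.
axis z_4 = (0.6124,-0.6124,-0.5000); lever o_n−o_4 = (4.0151,2.1086,-3.6651)
cross product → J_v[:, 4] = (3.2987,0.2368,3.7500)
J_ω[:, 4] = z_4
entry J[4][4] = -0.6124

-0.612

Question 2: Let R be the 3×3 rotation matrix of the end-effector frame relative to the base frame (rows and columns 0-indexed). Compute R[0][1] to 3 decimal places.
End-effector y-axis (col 1 of R) = (-0.6124,0.6124,0.5000)
R[0][1] = -0.6124

-0.612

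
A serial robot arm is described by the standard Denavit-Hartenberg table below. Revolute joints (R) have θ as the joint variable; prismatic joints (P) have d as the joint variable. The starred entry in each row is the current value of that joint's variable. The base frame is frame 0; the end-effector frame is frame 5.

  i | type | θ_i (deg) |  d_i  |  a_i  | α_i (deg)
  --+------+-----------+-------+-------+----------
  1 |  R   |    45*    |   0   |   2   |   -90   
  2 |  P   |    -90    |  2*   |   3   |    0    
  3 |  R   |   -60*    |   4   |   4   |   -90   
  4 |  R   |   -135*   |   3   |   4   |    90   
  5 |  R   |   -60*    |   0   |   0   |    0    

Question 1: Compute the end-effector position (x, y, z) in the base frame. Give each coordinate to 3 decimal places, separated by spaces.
-4.485 8.000 6.184

after link 1: o_1 = (1.4142, 1.4142, 0.0000)
after link 2: o_2 = (0.0000, 2.8284, 3.0000)
after link 3: o_3 = (-5.2779, 3.2074, 5.0000)
after link 4: o_4 = (-4.4852, 8.0001, 6.1839)
after link 5: o_5 = (-4.4852, 8.0001, 6.1839)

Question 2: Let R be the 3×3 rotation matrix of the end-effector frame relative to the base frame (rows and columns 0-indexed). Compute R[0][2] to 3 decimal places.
0.933

End-effector z-axis (col 2 of R) = (0.9330,-0.0670,-0.3536)
R[0][2] = 0.9330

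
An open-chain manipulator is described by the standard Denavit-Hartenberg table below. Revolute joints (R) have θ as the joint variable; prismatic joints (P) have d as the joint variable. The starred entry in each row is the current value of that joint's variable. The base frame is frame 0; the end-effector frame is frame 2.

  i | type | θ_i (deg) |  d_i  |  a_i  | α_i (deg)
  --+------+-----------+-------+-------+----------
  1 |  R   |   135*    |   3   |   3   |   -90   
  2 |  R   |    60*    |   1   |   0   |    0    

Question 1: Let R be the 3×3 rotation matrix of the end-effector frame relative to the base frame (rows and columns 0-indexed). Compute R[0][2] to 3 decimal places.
-0.707

End-effector z-axis (col 2 of R) = (-0.7071,-0.7071,0.0000)
R[0][2] = -0.7071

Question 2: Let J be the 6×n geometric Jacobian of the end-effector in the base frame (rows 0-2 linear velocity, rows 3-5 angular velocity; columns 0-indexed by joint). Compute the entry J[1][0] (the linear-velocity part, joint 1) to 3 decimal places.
-2.828

axis z_0 = ẑ; lever o_n−o_0 = (-2.8284,1.4142,3.0000)
cross product → J_v[:, 0] = (-1.4142,-2.8284,0.0000)
J_ω[:, 0] = z_0
entry J[1][0] = -2.8284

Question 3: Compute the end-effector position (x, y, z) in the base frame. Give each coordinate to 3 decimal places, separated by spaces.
-2.828 1.414 3.000

after link 1: o_1 = (-2.1213, 2.1213, 3.0000)
after link 2: o_2 = (-2.8284, 1.4142, 3.0000)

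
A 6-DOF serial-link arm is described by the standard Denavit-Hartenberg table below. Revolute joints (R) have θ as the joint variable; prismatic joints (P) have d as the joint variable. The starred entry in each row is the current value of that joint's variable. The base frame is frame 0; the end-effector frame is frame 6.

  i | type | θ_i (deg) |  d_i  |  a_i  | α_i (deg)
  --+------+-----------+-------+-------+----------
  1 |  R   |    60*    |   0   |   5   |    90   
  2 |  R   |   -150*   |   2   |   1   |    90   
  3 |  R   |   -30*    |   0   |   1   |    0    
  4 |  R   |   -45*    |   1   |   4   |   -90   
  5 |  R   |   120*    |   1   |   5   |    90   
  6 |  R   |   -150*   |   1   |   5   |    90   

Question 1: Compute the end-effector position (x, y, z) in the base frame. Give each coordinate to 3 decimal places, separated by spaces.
-0.996 4.805 -0.864

after link 1: o_1 = (2.5000, 4.3301, 0.0000)
after link 2: o_2 = (3.7990, 2.5801, -0.5000)
after link 3: o_3 = (2.9910, 2.1806, -0.9330)
after link 4: o_4 = (-1.0533, 2.9030, -0.5846)
after link 5: o_5 = (2.2066, 3.2020, -4.4941)
after link 6: o_6 = (-0.9959, 4.8049, -0.8643)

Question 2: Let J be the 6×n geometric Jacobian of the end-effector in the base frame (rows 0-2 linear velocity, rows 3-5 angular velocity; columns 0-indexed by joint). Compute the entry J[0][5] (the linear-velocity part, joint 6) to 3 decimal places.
2.568

axis z_5 = (-0.6965,0.4667,-0.5451); lever o_n−o_5 = (-3.2025,1.6029,3.6297)
cross product → J_v[:, 5] = (2.5675,4.2737,0.3781)
J_ω[:, 5] = z_5
entry J[0][5] = 2.5675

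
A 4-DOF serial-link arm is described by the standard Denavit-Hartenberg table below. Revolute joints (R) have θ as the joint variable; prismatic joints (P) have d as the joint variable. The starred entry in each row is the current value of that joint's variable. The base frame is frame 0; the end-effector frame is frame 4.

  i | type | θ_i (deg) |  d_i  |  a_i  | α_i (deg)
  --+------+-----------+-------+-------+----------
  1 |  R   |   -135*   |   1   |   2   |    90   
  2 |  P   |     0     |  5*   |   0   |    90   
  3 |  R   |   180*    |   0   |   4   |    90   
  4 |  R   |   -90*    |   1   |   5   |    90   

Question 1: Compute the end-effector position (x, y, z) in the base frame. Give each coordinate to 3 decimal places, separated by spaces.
-2.828 5.657 6.000

after link 1: o_1 = (-1.4142, -1.4142, 1.0000)
after link 2: o_2 = (-4.9497, 2.1213, 1.0000)
after link 3: o_3 = (-2.1213, 4.9497, 1.0000)
after link 4: o_4 = (-2.8284, 5.6569, 6.0000)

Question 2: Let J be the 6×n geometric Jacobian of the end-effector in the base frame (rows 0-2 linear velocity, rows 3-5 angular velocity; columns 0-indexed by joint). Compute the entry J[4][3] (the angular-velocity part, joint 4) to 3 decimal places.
axis z_3 = (-0.7071,0.7071,0.0000); lever o_n−o_3 = (-0.7071,0.7071,5.0000)
cross product → J_v[:, 3] = (3.5355,3.5355,0.0000)
J_ω[:, 3] = z_3
entry J[4][3] = 0.7071

0.707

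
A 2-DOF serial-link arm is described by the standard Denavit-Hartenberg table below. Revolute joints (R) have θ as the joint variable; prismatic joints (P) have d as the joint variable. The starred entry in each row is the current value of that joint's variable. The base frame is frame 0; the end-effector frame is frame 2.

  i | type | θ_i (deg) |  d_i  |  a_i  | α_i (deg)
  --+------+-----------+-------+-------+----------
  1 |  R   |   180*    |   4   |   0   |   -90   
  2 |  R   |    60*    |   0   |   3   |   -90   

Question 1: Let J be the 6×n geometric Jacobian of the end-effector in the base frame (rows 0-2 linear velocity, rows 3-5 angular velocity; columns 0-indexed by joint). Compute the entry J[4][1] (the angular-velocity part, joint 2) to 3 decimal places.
axis z_1 = (-0.0000,-1.0000,0.0000); lever o_n−o_1 = (-1.5000,0.0000,-2.5981)
cross product → J_v[:, 1] = (2.5981,-0.0000,-1.5000)
J_ω[:, 1] = z_1
entry J[4][1] = -1.0000

-1.000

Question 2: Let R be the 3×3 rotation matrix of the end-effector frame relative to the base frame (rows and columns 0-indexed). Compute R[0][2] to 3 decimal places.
End-effector z-axis (col 2 of R) = (0.8660,-0.0000,-0.5000)
R[0][2] = 0.8660

0.866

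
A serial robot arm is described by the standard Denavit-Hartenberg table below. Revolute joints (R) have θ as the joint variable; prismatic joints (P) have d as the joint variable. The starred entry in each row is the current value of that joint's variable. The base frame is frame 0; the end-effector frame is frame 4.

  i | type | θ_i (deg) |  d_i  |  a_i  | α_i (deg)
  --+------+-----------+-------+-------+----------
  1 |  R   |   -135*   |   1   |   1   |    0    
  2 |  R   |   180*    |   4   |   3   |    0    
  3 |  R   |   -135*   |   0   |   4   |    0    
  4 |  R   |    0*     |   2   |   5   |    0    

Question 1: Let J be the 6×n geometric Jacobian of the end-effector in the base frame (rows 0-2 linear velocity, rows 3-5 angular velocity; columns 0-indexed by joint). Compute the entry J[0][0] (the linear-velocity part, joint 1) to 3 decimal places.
axis z_0 = ẑ; lever o_n−o_0 = (1.4142,-7.5858,7.0000)
cross product → J_v[:, 0] = (7.5858,1.4142,-0.0000)
J_ω[:, 0] = z_0
entry J[0][0] = 7.5858

7.586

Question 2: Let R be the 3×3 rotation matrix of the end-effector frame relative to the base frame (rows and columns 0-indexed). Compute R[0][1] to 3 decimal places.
1.000

End-effector y-axis (col 1 of R) = (1.0000,0.0000,0.0000)
R[0][1] = 1.0000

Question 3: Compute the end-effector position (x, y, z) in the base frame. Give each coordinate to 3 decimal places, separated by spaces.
after link 1: o_1 = (-0.7071, -0.7071, 1.0000)
after link 2: o_2 = (1.4142, 1.4142, 5.0000)
after link 3: o_3 = (1.4142, -2.5858, 5.0000)
after link 4: o_4 = (1.4142, -7.5858, 7.0000)

1.414 -7.586 7.000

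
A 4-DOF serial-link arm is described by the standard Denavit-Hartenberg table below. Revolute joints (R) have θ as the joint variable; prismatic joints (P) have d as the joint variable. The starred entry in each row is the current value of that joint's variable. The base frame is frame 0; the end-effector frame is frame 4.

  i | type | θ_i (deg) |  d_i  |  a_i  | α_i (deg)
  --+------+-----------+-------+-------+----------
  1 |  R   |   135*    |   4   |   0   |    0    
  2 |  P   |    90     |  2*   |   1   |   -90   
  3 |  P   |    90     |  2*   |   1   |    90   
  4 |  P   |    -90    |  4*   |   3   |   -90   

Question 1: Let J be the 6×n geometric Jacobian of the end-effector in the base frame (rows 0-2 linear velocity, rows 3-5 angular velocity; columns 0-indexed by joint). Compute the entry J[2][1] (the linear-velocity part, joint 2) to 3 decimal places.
1.000

prismatic axis z_1 = (0.0000,0.0000,1.0000)
J_v[:, 1] = z_1; J_ω[:, 1] = (0,0,0)
entry J[2][1] = 1.0000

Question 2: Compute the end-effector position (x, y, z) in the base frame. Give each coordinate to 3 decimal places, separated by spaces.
after link 1: o_1 = (0.0000, 0.0000, 4.0000)
after link 2: o_2 = (-0.7071, -0.7071, 6.0000)
after link 3: o_3 = (0.7071, -2.1213, 5.0000)
after link 4: o_4 = (-4.2426, -2.8284, 5.0000)

-4.243 -2.828 5.000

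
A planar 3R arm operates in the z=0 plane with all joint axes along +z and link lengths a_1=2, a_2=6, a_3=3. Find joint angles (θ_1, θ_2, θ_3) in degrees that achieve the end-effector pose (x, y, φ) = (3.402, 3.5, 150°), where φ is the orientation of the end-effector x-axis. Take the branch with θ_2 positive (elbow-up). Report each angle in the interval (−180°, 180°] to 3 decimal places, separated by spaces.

wrist centre = target − a_3·(cos φ, sin φ) = (6.0001, 2.0000)
cos θ_2 = (40.0009−2²−6²)/(2·2·6) = 0.0000; θ_2 = 89.9978° (elbow-up)
β = atan2(2.0000,6.0001) = 18.4347°; ψ = atan2(6.0000,2.0002) = 71.5631°
θ_1 = β − ψ = -53.1284°
θ_3 = φ − θ_1 − θ_2 = 113.1305° (wrapped to (-180°,180°])

-53.128 89.998 113.131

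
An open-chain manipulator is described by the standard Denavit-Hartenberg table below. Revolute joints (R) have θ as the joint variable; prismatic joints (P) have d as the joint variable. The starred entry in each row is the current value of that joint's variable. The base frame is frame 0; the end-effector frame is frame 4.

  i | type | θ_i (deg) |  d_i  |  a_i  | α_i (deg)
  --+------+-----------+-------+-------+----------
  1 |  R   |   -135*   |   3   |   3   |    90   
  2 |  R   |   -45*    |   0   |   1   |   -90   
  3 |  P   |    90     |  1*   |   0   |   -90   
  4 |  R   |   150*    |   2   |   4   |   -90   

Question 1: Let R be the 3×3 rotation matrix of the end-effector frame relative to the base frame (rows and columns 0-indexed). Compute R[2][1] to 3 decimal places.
End-effector y-axis (col 1 of R) = (-0.5000,-0.5000,-0.7071)
R[2][1] = -0.7071

-0.707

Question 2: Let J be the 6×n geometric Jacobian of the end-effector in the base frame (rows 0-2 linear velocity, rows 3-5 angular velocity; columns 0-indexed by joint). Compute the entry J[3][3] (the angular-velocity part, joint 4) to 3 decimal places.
axis z_3 = (0.5000,0.5000,0.7071); lever o_n−o_3 = (-0.4495,4.4495,0.0000)
cross product → J_v[:, 3] = (-3.1463,-0.3178,2.4495)
J_ω[:, 3] = z_3
entry J[3][3] = 0.5000

0.500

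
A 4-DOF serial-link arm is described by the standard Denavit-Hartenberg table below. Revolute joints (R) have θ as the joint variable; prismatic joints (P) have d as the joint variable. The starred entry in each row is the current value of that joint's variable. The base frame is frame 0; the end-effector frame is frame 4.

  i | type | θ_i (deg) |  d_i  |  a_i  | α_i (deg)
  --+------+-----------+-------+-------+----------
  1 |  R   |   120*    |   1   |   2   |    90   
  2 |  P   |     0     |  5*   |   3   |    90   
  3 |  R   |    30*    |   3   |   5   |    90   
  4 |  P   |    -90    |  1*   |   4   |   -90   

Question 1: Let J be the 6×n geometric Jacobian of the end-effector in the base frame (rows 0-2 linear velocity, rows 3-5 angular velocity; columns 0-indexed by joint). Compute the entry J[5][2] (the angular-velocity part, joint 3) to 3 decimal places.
axis z_2 = (0.0000,0.0000,-1.0000); lever o_n−o_2 = (-1.0000,5.0000,1.0000)
cross product → J_v[:, 2] = (5.0000,1.0000,0.0000)
J_ω[:, 2] = z_2
entry J[5][2] = -1.0000

-1.000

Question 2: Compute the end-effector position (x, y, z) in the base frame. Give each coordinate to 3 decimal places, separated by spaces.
0.830 11.830 2.000

after link 1: o_1 = (-1.0000, 1.7321, 1.0000)
after link 2: o_2 = (1.8301, 6.8301, 1.0000)
after link 3: o_3 = (1.8301, 11.8301, -2.0000)
after link 4: o_4 = (0.8301, 11.8301, 2.0000)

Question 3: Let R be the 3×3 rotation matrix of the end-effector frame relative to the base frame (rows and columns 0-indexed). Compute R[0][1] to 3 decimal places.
End-effector y-axis (col 1 of R) = (1.0000,-0.0000,0.0000)
R[0][1] = 1.0000

1.000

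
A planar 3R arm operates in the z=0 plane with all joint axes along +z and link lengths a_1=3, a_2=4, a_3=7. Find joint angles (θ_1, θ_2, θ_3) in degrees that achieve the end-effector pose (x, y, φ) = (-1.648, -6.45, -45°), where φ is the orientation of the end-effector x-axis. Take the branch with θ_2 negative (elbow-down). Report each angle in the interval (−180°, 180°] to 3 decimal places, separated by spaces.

-149.987 -30.017 135.005

wrist centre = target − a_3·(cos φ, sin φ) = (-6.5977, -1.5003)
cos θ_2 = (45.7810−3²−4²)/(2·3·4) = 0.8659; θ_2 = -30.0171° (elbow-down)
β = atan2(-1.5003,-6.5977) = -167.1894°; ψ = atan2(-2.0010,6.4635) = -17.2020°
θ_1 = β − ψ = -149.9874°
θ_3 = φ − θ_1 − θ_2 = 135.0045° (wrapped to (-180°,180°])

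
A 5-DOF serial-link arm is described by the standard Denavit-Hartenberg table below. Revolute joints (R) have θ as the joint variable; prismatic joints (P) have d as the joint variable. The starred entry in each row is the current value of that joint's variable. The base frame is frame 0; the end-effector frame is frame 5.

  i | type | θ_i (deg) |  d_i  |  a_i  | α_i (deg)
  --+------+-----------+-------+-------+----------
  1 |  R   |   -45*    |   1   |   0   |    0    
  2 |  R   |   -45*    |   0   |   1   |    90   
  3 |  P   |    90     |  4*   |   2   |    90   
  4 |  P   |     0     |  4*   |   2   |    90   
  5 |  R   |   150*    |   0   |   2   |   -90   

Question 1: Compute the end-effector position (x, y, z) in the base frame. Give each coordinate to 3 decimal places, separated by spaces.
after link 1: o_1 = (0.0000, 0.0000, 1.0000)
after link 2: o_2 = (0.0000, -1.0000, 1.0000)
after link 3: o_3 = (-4.0000, -1.0000, 3.0000)
after link 4: o_4 = (-4.0000, -5.0000, 5.0000)
after link 5: o_5 = (-4.0000, -6.0000, 3.2679)

-4.000 -6.000 3.268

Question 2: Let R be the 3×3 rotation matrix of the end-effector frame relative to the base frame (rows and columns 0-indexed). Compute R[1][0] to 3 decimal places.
End-effector x-axis (col 0 of R) = (-0.0000,-0.5000,-0.8660)
R[1][0] = -0.5000

-0.500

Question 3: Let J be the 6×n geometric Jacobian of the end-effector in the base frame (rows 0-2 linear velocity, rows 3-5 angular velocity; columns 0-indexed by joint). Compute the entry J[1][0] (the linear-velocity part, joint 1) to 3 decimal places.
-4.000

axis z_0 = ẑ; lever o_n−o_0 = (-4.0000,-6.0000,3.2679)
cross product → J_v[:, 0] = (6.0000,-4.0000,0.0000)
J_ω[:, 0] = z_0
entry J[1][0] = -4.0000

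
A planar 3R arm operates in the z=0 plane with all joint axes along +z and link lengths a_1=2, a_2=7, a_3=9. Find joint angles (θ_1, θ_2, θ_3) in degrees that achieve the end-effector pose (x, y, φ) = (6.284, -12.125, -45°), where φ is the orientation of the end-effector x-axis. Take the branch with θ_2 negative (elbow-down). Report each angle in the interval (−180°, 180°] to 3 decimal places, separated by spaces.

30.014 -135.015 60.000

wrist centre = target − a_3·(cos φ, sin φ) = (-0.0800, -5.7610)
cos θ_2 = (33.1960−2²−7²)/(2·2·7) = -0.7073; θ_2 = -135.0146° (elbow-down)
β = atan2(-5.7610,-0.0800) = -90.7952°; ψ = atan2(-4.9485,-2.9510) = -120.8096°
θ_1 = β − ψ = 30.0144°
θ_3 = φ − θ_1 − θ_2 = 60.0002° (wrapped to (-180°,180°])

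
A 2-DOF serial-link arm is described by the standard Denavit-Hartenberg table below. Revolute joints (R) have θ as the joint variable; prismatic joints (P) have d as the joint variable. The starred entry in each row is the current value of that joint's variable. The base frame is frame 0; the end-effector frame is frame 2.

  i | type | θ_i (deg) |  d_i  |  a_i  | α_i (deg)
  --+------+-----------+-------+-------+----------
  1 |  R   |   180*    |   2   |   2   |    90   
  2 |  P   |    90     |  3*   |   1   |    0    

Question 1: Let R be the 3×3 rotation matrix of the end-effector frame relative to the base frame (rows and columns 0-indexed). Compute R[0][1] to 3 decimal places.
End-effector y-axis (col 1 of R) = (1.0000,-0.0000,0.0000)
R[0][1] = 1.0000

1.000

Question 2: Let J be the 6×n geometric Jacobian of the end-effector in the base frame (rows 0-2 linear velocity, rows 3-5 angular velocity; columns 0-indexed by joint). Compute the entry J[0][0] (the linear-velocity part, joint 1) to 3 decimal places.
-3.000

axis z_0 = ẑ; lever o_n−o_0 = (-2.0000,3.0000,3.0000)
cross product → J_v[:, 0] = (-3.0000,-2.0000,0.0000)
J_ω[:, 0] = z_0
entry J[0][0] = -3.0000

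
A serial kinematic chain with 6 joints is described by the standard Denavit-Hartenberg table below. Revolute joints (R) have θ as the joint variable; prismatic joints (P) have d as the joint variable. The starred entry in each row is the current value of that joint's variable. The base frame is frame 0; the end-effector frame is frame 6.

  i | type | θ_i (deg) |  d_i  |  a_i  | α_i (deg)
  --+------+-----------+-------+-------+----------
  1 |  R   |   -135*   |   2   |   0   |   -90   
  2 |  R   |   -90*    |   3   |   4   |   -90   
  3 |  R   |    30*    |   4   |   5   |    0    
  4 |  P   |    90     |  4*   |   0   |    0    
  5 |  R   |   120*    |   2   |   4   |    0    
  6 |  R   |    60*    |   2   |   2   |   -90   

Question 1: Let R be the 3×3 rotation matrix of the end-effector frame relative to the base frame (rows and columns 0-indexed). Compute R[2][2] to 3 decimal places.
0.866

End-effector z-axis (col 2 of R) = (-0.3536,0.3536,0.8660)
R[2][2] = 0.8660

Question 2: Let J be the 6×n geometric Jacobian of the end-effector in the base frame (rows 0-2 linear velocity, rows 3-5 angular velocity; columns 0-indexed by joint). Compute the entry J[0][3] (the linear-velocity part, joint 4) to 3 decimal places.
prismatic axis z_3 = (-0.7071,-0.7071,-0.0000)
J_v[:, 3] = z_3; J_ω[:, 3] = (0,0,0)
entry J[0][3] = -0.7071

-0.707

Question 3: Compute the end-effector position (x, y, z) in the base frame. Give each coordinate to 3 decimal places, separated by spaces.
-4.457 -12.513 9.330

after link 1: o_1 = (0.0000, 0.0000, 2.0000)
after link 2: o_2 = (2.1213, -2.1213, 6.0000)
after link 3: o_3 = (-2.4749, -3.1820, 10.3301)
after link 4: o_4 = (-5.3033, -6.0104, 10.3301)
after link 5: o_5 = (-4.2680, -9.8741, 8.3301)
after link 6: o_6 = (-4.4575, -12.5131, 9.3301)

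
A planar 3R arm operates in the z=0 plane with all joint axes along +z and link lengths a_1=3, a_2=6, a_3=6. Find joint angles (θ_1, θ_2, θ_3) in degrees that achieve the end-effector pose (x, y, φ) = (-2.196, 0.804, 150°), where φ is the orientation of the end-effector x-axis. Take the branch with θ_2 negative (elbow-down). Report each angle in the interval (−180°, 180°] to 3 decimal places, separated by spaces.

90.002 -149.999 -150.003

wrist centre = target − a_3·(cos φ, sin φ) = (3.0002, -2.1960)
cos θ_2 = (13.8233−3²−6²)/(2·3·6) = -0.8660; θ_2 = -149.9992° (elbow-down)
β = atan2(-2.1960,3.0002) = -36.2027°; ψ = atan2(-3.0001,-2.1961) = -126.2049°
θ_1 = β − ψ = 90.0021°
θ_3 = φ − θ_1 − θ_2 = -150.0029° (wrapped to (-180°,180°])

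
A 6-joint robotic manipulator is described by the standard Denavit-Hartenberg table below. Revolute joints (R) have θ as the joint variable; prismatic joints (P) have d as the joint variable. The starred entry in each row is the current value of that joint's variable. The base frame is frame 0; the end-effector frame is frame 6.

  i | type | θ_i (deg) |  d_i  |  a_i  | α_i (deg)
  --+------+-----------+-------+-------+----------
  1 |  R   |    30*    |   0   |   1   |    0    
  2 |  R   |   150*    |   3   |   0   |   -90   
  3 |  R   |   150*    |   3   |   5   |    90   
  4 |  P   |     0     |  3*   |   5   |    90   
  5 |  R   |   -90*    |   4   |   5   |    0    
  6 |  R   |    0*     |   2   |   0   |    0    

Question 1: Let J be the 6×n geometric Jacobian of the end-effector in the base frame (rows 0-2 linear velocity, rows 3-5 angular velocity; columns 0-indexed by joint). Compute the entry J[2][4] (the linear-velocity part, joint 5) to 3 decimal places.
-2.500

axis z_4 = (-0.0000,1.0000,-0.0000); lever o_n−o_4 = (2.5000,6.0000,4.3301)
cross product → J_v[:, 4] = (4.3301,-0.0000,-2.5000)
J_ω[:, 4] = z_4
entry J[2][4] = -2.5000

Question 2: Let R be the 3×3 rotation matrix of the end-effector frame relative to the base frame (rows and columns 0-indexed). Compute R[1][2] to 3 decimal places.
1.000

End-effector z-axis (col 2 of R) = (-0.0000,1.0000,-0.0000)
R[1][2] = 1.0000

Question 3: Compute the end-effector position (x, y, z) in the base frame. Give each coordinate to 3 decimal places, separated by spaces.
10.526 3.500 -0.268

after link 1: o_1 = (0.8660, 0.5000, 0.0000)
after link 2: o_2 = (0.8660, 0.5000, 3.0000)
after link 3: o_3 = (5.1962, -2.5000, 0.5000)
after link 4: o_4 = (8.0263, -2.5000, -4.5981)
after link 5: o_5 = (10.5263, 1.5000, -0.2679)
after link 6: o_6 = (10.5263, 3.5000, -0.2679)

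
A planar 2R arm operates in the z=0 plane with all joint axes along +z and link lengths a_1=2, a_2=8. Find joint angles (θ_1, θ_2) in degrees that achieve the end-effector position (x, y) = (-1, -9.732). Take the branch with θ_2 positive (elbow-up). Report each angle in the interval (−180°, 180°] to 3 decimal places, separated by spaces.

-120.003 30.004

cos θ_2 = (95.7118−2²−8²)/(2·2·8) = 0.8660; θ_2 = 30.0035° (elbow-up)
β = atan2(-9.7320,-1.0000) = -95.8668°; ψ = atan2(4.0004,8.9280) = 24.1361°
θ_1 = β − ψ = -120.0029°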